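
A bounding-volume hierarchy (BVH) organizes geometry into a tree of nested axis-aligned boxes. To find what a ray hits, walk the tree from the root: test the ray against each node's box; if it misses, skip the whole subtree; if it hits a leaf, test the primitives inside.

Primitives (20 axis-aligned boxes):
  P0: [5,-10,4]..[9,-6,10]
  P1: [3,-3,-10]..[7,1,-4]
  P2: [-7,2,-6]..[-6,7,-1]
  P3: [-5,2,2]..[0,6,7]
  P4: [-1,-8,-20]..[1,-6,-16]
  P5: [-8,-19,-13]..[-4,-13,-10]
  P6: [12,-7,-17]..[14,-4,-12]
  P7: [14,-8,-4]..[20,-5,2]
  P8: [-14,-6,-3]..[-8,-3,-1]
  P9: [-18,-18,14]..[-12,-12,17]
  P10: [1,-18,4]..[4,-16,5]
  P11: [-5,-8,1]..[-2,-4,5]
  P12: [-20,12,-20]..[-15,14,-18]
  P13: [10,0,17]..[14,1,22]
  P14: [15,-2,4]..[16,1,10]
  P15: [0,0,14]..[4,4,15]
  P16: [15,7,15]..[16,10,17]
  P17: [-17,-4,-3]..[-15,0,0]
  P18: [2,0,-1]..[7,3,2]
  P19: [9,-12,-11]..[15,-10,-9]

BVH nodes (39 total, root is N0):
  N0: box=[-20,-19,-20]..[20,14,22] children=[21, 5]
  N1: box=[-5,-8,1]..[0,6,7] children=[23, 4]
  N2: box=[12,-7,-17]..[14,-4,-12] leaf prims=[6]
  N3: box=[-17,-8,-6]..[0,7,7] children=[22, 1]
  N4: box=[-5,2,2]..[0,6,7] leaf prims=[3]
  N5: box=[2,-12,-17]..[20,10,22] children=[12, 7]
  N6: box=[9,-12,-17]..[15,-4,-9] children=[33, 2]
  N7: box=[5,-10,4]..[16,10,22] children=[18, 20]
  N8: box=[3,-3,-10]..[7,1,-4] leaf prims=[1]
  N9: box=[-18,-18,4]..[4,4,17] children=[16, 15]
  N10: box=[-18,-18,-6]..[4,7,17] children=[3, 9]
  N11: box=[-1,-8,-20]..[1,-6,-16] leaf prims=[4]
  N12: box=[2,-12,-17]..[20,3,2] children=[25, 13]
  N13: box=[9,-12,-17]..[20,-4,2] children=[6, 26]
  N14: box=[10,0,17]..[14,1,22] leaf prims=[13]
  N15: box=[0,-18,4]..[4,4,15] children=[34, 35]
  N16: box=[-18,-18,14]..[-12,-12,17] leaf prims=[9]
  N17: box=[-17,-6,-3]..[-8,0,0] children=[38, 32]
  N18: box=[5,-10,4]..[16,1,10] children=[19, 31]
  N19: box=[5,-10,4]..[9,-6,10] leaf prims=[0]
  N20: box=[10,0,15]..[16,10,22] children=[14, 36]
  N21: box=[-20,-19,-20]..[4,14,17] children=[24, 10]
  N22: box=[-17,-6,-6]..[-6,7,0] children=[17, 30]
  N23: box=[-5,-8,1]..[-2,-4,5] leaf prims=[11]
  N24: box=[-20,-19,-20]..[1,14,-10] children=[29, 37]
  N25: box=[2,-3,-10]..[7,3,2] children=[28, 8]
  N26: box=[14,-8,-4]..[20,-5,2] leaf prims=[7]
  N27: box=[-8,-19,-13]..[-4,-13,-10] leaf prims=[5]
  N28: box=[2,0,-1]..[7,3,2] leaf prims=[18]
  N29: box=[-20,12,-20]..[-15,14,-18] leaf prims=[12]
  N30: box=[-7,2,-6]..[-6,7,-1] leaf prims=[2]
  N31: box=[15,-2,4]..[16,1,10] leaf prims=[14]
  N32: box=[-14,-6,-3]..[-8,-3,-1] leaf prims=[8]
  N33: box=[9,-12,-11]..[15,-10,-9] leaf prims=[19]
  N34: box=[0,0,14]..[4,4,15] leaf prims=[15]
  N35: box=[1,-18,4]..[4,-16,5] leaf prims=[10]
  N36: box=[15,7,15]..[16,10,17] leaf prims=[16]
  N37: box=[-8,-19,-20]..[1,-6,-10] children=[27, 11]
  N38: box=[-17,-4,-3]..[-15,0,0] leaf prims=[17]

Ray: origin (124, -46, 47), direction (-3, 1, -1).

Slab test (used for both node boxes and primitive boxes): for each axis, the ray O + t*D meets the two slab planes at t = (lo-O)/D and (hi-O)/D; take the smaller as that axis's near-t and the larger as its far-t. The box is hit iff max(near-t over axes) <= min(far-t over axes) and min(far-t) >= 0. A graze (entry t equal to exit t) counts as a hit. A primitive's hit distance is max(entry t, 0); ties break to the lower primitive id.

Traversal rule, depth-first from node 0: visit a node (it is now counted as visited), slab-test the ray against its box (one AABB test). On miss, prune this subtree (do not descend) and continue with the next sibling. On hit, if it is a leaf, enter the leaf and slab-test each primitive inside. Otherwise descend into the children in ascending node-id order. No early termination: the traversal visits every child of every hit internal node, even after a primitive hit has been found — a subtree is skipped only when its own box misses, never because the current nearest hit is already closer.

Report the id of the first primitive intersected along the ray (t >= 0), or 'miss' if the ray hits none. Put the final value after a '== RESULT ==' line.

Traverse from the root:
N0 x:[104/3,48] y:[27,60] z:[25,67] -> hit [104/3,48], descend [5, 21]
  N5 x:[104/3,122/3] y:[34,56] z:[25,64] -> hit [104/3,122/3], descend [7, 12]
    N7 x:[36,119/3] y:[36,56] z:[25,43] -> hit [36,119/3], descend [18, 20]
      N18 x:[36,119/3] y:[36,47] z:[37,43] -> hit [37,119/3], descend [19, 31]
        N19 x:[115/3,119/3] y:[36,40] z:[37,43] -> hit [115/3,119/3] leaf, test {P0@t=115/3}
        N31 x:[36,109/3] y:[44,47] z:[37,43] -> miss, prune
      N20 x:[36,38] y:[46,56] z:[25,32] -> miss, prune
    N12 x:[104/3,122/3] y:[34,49] z:[45,64] -> miss, prune
  N21 x:[40,48] y:[27,60] z:[30,67] -> hit [40,48], descend [10, 24]
    N10 x:[40,142/3] y:[28,53] z:[30,53] -> hit [40,142/3], descend [3, 9]
      N3 x:[124/3,47] y:[38,53] z:[40,53] -> hit [124/3,47], descend [1, 22]
        N1 x:[124/3,43] y:[38,52] z:[40,46] -> hit [124/3,43], descend [4, 23]
          N4 x:[124/3,43] y:[48,52] z:[40,45] -> miss, prune
          N23 x:[42,43] y:[38,42] z:[42,46] -> hit [42,42] leaf, test {P11@t=42}
        N22 x:[130/3,47] y:[40,53] z:[47,53] -> hit [47,47], descend [17, 30]
          N17 x:[44,47] y:[40,46] z:[47,50] -> miss, prune
          N30 x:[130/3,131/3] y:[48,53] z:[48,53] -> miss, prune
      N9 x:[40,142/3] y:[28,50] z:[30,43] -> hit [40,43], descend [15, 16]
        N15 x:[40,124/3] y:[28,50] z:[32,43] -> hit [40,124/3], descend [34, 35]
          N34 x:[40,124/3] y:[46,50] z:[32,33] -> miss, prune
          N35 x:[40,41] y:[28,30] z:[42,43] -> miss, prune
        N16 x:[136/3,142/3] y:[28,34] z:[30,33] -> miss, prune
    N24 x:[41,48] y:[27,60] z:[57,67] -> miss, prune

order=[0, 5, 7, 18, 19, 31, 20, 12, 21, 10, 3, 1, 4, 23, 22, 17, 30, 9, 15, 34, 35, 16, 24]  |boxes|=23  |leaves|=2  hit=P0

== RESULT ==
0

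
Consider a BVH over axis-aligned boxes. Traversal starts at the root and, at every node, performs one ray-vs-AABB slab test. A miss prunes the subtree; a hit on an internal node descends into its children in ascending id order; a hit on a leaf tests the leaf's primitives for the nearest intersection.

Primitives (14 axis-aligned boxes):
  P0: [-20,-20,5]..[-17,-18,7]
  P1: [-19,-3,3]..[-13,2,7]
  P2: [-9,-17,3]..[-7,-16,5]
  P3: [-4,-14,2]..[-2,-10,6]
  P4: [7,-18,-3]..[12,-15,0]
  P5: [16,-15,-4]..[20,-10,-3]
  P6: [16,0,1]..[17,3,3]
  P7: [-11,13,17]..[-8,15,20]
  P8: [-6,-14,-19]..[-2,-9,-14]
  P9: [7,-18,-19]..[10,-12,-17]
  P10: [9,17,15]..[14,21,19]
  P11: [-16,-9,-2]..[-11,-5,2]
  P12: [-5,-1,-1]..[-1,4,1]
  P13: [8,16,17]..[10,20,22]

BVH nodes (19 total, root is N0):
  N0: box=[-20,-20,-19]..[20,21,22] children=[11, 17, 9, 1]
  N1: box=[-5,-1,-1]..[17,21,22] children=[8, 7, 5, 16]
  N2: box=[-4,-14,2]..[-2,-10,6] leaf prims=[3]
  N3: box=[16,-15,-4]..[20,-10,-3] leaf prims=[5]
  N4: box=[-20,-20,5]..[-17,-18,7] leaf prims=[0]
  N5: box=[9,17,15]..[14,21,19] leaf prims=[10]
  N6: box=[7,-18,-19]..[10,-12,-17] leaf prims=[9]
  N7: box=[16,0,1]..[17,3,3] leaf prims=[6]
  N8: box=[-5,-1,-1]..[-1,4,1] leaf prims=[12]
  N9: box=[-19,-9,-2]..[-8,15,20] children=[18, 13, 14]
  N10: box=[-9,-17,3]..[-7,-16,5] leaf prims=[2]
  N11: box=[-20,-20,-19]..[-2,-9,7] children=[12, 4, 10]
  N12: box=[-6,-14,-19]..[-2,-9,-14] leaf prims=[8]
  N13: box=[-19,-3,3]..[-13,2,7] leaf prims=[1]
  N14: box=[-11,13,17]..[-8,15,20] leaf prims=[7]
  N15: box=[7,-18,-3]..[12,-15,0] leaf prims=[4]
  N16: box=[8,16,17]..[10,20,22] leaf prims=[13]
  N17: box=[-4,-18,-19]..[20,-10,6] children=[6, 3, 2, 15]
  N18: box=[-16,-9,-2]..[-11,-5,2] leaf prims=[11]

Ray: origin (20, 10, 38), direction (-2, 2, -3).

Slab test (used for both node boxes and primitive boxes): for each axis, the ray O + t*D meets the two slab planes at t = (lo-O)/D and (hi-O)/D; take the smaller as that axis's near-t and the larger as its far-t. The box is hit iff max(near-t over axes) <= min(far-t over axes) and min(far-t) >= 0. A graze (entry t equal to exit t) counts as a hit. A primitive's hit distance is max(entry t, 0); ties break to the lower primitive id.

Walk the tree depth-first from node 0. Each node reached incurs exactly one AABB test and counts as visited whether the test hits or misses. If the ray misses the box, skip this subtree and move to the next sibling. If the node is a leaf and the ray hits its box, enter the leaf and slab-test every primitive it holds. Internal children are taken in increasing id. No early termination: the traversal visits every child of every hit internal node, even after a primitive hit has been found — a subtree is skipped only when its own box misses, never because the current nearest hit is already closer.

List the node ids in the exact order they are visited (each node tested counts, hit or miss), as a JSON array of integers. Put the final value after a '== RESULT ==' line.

Traverse from the root:
N0 x:[0,20] y:[-15,11/2] z:[16/3,19] -> hit [16/3,11/2], descend [1, 9, 11, 17]
  N1 x:[3/2,25/2] y:[-11/2,11/2] z:[16/3,13] -> hit [16/3,11/2], descend [5, 7, 8, 16]
    N5 x:[3,11/2] y:[7/2,11/2] z:[19/3,23/3] -> miss, prune
    N7 x:[3/2,2] y:[-5,-7/2] z:[35/3,37/3] -> miss, prune
    N8 x:[21/2,25/2] y:[-11/2,-3] z:[37/3,13] -> miss, prune
    N16 x:[5,6] y:[3,5] z:[16/3,7] -> miss, prune
  N9 x:[14,39/2] y:[-19/2,5/2] z:[6,40/3] -> miss, prune
  N11 x:[11,20] y:[-15,-19/2] z:[31/3,19] -> miss, prune
  N17 x:[0,12] y:[-14,-10] z:[32/3,19] -> miss, prune

order=[0, 1, 5, 7, 8, 16, 9, 11, 17]  |boxes|=9  |leaves|=0  hit=miss

== RESULT ==
[0, 1, 5, 7, 8, 16, 9, 11, 17]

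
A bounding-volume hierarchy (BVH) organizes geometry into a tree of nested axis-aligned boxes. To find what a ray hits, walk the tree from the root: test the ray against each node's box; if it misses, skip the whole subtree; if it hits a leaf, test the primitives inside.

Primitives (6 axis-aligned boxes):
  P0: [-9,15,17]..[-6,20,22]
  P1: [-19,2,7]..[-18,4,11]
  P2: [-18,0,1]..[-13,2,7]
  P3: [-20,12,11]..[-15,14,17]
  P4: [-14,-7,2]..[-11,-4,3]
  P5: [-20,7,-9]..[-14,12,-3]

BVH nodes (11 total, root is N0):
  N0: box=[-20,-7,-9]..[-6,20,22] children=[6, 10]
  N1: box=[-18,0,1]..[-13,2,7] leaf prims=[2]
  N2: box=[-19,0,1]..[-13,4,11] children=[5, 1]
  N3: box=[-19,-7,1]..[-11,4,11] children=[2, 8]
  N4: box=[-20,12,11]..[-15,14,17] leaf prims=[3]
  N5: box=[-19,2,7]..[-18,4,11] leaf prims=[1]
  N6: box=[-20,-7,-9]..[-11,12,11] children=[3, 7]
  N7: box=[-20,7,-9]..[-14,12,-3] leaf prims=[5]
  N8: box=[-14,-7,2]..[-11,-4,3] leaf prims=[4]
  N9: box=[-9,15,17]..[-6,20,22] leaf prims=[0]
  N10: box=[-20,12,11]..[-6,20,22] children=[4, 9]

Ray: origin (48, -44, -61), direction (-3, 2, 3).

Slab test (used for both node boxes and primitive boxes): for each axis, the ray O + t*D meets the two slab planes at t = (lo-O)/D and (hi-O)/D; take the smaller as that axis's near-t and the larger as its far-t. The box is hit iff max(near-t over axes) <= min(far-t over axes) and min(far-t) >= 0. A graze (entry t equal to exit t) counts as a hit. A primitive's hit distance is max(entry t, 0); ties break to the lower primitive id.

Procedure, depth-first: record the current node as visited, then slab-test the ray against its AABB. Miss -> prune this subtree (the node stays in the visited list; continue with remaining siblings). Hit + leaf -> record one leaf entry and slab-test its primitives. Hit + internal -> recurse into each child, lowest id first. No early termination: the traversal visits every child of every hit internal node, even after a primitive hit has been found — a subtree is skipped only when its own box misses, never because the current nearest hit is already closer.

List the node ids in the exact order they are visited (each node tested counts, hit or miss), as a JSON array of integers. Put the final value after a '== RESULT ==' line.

Trace the traversal:
N0 x:[18,68/3] y:[37/2,32] z:[52/3,83/3] -> hit [37/2,68/3], descend [6, 10]
  N6 x:[59/3,68/3] y:[37/2,28] z:[52/3,24] -> hit [59/3,68/3], descend [3, 7]
    N3 x:[59/3,67/3] y:[37/2,24] z:[62/3,24] -> hit [62/3,67/3], descend [2, 8]
      N2 x:[61/3,67/3] y:[22,24] z:[62/3,24] -> hit [22,67/3], descend [1, 5]
        N1 x:[61/3,22] y:[22,23] z:[62/3,68/3] -> hit [22,22] leaf, test {P2@t=22}
        N5 x:[22,67/3] y:[23,24] z:[68/3,24] -> miss, prune
      N8 x:[59/3,62/3] y:[37/2,20] z:[21,64/3] -> miss, prune
    N7 x:[62/3,68/3] y:[51/2,28] z:[52/3,58/3] -> miss, prune
  N10 x:[18,68/3] y:[28,32] z:[24,83/3] -> miss, prune

9 AABB tests over nodes [0, 6, 3, 2, 1, 5, 8, 7, 10]; 1 leaf entered; closest P2.

== RESULT ==
[0, 6, 3, 2, 1, 5, 8, 7, 10]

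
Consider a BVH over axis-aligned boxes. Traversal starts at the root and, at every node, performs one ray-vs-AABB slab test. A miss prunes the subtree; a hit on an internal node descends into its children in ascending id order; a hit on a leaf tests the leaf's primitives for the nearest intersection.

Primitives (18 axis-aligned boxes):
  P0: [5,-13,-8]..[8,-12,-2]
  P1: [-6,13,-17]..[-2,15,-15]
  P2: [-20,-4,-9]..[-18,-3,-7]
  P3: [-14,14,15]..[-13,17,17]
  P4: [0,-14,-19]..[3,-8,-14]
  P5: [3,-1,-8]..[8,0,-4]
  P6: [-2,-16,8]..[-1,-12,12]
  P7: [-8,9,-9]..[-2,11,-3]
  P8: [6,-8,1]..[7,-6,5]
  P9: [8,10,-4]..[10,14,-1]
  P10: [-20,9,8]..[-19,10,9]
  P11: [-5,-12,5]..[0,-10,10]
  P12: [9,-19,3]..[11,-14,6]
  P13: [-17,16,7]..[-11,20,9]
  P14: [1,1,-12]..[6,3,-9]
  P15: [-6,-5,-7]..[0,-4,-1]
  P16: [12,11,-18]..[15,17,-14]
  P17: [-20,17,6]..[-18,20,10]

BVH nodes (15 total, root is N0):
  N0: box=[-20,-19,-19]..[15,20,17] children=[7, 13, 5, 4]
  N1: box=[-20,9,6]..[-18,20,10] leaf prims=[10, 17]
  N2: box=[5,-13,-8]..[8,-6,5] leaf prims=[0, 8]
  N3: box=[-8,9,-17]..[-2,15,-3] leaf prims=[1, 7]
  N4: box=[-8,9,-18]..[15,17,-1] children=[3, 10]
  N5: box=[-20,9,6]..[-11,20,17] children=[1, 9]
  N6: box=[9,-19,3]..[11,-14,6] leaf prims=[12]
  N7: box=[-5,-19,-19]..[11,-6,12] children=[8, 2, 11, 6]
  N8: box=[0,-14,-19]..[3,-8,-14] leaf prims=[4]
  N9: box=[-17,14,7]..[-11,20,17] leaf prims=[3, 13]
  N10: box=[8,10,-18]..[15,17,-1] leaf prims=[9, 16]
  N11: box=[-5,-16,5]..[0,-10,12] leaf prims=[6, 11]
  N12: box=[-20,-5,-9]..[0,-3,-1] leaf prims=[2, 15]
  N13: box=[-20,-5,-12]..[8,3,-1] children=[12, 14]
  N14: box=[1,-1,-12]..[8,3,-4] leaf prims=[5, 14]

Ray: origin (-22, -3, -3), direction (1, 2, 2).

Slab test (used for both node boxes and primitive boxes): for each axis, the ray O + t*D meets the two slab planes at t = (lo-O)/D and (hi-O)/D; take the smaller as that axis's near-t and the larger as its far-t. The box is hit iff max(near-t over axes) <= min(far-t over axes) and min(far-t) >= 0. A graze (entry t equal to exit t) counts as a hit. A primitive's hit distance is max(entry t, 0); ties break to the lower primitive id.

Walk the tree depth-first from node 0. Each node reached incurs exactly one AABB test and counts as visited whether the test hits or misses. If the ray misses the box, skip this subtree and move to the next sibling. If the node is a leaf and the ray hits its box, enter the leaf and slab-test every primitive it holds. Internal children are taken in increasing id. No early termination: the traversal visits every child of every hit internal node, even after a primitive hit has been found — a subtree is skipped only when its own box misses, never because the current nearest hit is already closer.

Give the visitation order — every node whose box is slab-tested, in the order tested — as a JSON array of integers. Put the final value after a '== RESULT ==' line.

Walk:
N0 x:[2,37] y:[-8,23/2] z:[-8,10] -> hit [2,10], descend [4, 5, 7, 13]
  N4 x:[14,37] y:[6,10] z:[-15/2,1] -> miss, prune
  N5 x:[2,11] y:[6,23/2] z:[9/2,10] -> hit [6,10], descend [1, 9]
    N1 x:[2,4] y:[6,23/2] z:[9/2,13/2] -> miss, prune
    N9 x:[5,11] y:[17/2,23/2] z:[5,10] -> hit [17/2,10] leaf, test {P3@t=9, P13(miss)}
  N7 x:[17,33] y:[-8,-3/2] z:[-8,15/2] -> miss, prune
  N13 x:[2,30] y:[-1,3] z:[-9/2,1] -> miss, prune

Summary -> nodes [0, 4, 5, 1, 9, 7, 13]; box-tests=7; leaf-entries=1; first=P3

== RESULT ==
[0, 4, 5, 1, 9, 7, 13]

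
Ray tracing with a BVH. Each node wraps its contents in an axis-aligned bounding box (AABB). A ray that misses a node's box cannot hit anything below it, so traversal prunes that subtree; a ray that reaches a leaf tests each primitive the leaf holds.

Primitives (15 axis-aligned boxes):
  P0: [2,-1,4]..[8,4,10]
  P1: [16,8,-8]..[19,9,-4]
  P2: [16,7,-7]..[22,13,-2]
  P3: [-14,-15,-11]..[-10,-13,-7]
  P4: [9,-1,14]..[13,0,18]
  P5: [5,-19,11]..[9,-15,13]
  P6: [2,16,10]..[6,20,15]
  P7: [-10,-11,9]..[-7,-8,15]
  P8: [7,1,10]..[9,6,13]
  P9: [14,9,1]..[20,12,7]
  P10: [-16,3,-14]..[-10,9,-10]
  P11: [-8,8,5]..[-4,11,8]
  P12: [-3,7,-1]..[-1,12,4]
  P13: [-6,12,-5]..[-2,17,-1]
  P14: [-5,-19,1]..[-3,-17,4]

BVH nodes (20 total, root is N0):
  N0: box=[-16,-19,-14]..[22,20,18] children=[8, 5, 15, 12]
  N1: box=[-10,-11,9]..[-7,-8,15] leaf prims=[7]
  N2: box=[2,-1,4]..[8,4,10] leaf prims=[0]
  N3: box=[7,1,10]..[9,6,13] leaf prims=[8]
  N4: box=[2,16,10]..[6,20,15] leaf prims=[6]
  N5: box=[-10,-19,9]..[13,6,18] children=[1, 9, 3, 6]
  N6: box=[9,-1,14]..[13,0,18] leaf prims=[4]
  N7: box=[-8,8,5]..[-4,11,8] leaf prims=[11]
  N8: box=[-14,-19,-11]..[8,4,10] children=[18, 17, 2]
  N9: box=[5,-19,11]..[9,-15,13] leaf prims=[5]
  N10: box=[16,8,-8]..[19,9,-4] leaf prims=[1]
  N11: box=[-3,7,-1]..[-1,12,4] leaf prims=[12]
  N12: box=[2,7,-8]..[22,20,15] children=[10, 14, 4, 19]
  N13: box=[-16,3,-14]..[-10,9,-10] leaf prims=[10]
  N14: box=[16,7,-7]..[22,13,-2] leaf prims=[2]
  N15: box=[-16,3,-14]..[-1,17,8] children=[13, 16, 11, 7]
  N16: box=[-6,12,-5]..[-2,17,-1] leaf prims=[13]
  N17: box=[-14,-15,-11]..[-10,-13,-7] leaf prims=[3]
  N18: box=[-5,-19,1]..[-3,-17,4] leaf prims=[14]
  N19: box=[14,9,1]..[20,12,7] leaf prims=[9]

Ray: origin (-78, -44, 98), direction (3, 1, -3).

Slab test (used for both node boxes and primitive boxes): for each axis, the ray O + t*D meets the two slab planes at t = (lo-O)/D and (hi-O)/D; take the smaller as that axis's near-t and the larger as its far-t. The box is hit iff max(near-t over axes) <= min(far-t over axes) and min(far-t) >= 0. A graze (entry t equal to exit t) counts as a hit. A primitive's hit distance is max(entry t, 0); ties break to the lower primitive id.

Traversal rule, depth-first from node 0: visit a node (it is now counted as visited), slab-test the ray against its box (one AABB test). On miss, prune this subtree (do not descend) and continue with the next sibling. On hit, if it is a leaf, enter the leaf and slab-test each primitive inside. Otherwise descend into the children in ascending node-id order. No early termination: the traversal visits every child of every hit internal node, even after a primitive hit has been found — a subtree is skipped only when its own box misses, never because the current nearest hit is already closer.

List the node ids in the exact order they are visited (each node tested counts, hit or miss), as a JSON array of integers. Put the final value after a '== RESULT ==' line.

Traverse from the root:
N0 x:[62/3,100/3] y:[25,64] z:[80/3,112/3] -> hit [80/3,100/3], descend [5, 8, 12, 15]
  N5 x:[68/3,91/3] y:[25,50] z:[80/3,89/3] -> hit [80/3,89/3], descend [1, 3, 6, 9]
    N1 x:[68/3,71/3] y:[33,36] z:[83/3,89/3] -> miss, prune
    N3 x:[85/3,29] y:[45,50] z:[85/3,88/3] -> miss, prune
    N6 x:[29,91/3] y:[43,44] z:[80/3,28] -> miss, prune
    N9 x:[83/3,29] y:[25,29] z:[85/3,29] -> hit [85/3,29] leaf, test {P5@t=85/3}
  N8 x:[64/3,86/3] y:[25,48] z:[88/3,109/3] -> miss, prune
  N12 x:[80/3,100/3] y:[51,64] z:[83/3,106/3] -> miss, prune
  N15 x:[62/3,77/3] y:[47,61] z:[30,112/3] -> miss, prune

Visited [0, 5, 1, 3, 6, 9, 8, 12, 15]. Tests: 9 box, 1 leaf. Nearest: P5.

== RESULT ==
[0, 5, 1, 3, 6, 9, 8, 12, 15]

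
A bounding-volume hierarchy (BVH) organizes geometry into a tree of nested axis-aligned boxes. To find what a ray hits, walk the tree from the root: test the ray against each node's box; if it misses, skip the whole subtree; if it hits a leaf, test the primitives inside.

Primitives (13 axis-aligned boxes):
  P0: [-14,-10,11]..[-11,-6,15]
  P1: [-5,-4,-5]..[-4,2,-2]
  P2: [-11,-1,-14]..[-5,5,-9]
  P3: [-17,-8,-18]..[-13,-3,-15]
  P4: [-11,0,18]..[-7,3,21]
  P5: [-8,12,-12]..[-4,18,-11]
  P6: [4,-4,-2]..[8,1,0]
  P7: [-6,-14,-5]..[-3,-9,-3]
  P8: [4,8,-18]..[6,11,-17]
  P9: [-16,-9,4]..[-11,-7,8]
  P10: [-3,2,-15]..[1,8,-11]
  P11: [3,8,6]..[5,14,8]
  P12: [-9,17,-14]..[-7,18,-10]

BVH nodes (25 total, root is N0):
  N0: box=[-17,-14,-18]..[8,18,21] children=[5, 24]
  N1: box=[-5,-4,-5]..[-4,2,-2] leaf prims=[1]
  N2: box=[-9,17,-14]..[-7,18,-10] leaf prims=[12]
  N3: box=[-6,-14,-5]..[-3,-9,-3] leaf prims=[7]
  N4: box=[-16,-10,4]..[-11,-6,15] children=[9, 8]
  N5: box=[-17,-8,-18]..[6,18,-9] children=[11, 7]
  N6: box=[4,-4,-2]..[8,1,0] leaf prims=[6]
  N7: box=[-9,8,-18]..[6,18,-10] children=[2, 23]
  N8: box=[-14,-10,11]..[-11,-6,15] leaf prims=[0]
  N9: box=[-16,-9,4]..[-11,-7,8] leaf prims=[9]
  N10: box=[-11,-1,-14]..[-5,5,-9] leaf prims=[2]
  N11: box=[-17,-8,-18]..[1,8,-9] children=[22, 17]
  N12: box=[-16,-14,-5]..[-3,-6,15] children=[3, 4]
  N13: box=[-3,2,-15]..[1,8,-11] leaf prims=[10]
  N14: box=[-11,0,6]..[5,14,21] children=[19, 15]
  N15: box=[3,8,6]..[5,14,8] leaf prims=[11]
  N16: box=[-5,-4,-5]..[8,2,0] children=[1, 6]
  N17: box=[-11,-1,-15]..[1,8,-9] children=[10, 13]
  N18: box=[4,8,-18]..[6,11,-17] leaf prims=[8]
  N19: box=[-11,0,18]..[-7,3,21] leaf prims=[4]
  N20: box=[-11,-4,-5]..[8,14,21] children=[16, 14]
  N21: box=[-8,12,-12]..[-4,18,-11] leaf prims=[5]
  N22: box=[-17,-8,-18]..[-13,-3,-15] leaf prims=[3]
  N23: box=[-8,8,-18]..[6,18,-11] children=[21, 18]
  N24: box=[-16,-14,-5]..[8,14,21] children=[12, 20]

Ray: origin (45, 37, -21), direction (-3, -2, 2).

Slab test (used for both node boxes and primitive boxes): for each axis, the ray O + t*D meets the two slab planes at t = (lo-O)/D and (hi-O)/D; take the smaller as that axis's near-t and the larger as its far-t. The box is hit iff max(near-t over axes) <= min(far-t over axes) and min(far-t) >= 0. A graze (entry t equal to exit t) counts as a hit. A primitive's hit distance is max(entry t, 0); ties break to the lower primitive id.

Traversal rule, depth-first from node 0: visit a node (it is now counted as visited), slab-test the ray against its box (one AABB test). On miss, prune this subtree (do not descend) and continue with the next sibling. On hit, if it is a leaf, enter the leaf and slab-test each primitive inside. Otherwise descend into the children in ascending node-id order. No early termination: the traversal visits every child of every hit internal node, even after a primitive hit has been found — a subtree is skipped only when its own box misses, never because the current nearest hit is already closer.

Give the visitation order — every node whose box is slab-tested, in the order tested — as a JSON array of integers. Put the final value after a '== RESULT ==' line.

Trace the traversal:
N0 x:[37/3,62/3] y:[19/2,51/2] z:[3/2,21] -> hit [37/3,62/3], descend [5, 24]
  N5 x:[13,62/3] y:[19/2,45/2] z:[3/2,6] -> miss, prune
  N24 x:[37/3,61/3] y:[23/2,51/2] z:[8,21] -> hit [37/3,61/3], descend [12, 20]
    N12 x:[16,61/3] y:[43/2,51/2] z:[8,18] -> miss, prune
    N20 x:[37/3,56/3] y:[23/2,41/2] z:[8,21] -> hit [37/3,56/3], descend [14, 16]
      N14 x:[40/3,56/3] y:[23/2,37/2] z:[27/2,21] -> hit [27/2,37/2], descend [15, 19]
        N15 x:[40/3,14] y:[23/2,29/2] z:[27/2,29/2] -> hit [27/2,14] leaf, test {P11@t=27/2}
        N19 x:[52/3,56/3] y:[17,37/2] z:[39/2,21] -> miss, prune
      N16 x:[37/3,50/3] y:[35/2,41/2] z:[8,21/2] -> miss, prune

order=[0, 5, 24, 12, 20, 14, 15, 19, 16]  |boxes|=9  |leaves|=1  hit=P11

== RESULT ==
[0, 5, 24, 12, 20, 14, 15, 19, 16]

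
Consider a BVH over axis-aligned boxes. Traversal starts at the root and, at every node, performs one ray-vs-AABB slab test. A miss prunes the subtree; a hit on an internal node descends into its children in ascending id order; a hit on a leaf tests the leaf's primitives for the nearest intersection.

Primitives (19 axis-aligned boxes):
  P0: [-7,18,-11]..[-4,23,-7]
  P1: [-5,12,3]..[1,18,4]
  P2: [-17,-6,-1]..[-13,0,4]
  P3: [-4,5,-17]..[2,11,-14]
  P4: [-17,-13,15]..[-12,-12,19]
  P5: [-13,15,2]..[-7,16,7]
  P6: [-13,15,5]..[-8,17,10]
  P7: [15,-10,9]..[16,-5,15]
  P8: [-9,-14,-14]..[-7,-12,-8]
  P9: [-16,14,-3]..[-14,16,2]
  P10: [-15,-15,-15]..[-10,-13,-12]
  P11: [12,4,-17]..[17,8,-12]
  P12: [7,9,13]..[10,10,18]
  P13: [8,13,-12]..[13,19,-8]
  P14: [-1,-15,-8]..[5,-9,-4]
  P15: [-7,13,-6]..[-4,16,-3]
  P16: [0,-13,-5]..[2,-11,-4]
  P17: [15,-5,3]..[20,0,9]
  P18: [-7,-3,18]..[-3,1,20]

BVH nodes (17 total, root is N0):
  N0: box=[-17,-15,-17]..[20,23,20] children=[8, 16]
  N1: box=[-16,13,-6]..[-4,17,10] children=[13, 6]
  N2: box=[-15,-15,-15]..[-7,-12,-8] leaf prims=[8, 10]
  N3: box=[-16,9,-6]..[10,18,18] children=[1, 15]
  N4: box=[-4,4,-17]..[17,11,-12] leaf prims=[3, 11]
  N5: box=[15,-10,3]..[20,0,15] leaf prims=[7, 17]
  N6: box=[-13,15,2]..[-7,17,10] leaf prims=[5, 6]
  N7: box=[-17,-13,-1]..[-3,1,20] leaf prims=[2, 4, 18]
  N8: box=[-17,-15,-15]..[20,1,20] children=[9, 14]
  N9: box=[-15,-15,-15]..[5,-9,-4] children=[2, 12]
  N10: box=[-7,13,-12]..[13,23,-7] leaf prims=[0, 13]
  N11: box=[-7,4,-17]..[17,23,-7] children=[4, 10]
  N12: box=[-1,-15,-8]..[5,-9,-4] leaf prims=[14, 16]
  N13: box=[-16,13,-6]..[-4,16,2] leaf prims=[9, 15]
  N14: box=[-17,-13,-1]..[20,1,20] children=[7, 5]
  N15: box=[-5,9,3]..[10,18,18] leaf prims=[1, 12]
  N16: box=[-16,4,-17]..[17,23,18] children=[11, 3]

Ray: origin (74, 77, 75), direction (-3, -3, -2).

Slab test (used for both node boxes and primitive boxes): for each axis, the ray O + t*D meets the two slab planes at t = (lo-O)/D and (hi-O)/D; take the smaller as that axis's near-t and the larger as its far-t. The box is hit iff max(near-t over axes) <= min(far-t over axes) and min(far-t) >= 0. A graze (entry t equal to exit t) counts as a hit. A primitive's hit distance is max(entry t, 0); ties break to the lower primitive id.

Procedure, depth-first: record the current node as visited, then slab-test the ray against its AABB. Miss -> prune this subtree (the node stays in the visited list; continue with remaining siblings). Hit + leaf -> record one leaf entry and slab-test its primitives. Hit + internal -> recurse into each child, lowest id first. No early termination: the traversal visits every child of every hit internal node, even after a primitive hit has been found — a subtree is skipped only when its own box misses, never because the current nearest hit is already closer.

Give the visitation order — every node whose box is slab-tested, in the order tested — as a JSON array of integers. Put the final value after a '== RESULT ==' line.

Traverse from the root:
N0 x:[18,91/3] y:[18,92/3] z:[55/2,46] -> hit [55/2,91/3], descend [8, 16]
  N8 x:[18,91/3] y:[76/3,92/3] z:[55/2,45] -> hit [55/2,91/3], descend [9, 14]
    N9 x:[23,89/3] y:[86/3,92/3] z:[79/2,45] -> miss, prune
    N14 x:[18,91/3] y:[76/3,30] z:[55/2,38] -> hit [55/2,30], descend [5, 7]
      N5 x:[18,59/3] y:[77/3,29] z:[30,36] -> miss, prune
      N7 x:[77/3,91/3] y:[76/3,30] z:[55/2,38] -> hit [55/2,30] leaf, test {P2(miss), P4@t=89/3, P18(miss)}
  N16 x:[19,30] y:[18,73/3] z:[57/2,46] -> miss, prune

7 AABB tests over nodes [0, 8, 9, 14, 5, 7, 16]; 1 leaf entered; closest P4.

== RESULT ==
[0, 8, 9, 14, 5, 7, 16]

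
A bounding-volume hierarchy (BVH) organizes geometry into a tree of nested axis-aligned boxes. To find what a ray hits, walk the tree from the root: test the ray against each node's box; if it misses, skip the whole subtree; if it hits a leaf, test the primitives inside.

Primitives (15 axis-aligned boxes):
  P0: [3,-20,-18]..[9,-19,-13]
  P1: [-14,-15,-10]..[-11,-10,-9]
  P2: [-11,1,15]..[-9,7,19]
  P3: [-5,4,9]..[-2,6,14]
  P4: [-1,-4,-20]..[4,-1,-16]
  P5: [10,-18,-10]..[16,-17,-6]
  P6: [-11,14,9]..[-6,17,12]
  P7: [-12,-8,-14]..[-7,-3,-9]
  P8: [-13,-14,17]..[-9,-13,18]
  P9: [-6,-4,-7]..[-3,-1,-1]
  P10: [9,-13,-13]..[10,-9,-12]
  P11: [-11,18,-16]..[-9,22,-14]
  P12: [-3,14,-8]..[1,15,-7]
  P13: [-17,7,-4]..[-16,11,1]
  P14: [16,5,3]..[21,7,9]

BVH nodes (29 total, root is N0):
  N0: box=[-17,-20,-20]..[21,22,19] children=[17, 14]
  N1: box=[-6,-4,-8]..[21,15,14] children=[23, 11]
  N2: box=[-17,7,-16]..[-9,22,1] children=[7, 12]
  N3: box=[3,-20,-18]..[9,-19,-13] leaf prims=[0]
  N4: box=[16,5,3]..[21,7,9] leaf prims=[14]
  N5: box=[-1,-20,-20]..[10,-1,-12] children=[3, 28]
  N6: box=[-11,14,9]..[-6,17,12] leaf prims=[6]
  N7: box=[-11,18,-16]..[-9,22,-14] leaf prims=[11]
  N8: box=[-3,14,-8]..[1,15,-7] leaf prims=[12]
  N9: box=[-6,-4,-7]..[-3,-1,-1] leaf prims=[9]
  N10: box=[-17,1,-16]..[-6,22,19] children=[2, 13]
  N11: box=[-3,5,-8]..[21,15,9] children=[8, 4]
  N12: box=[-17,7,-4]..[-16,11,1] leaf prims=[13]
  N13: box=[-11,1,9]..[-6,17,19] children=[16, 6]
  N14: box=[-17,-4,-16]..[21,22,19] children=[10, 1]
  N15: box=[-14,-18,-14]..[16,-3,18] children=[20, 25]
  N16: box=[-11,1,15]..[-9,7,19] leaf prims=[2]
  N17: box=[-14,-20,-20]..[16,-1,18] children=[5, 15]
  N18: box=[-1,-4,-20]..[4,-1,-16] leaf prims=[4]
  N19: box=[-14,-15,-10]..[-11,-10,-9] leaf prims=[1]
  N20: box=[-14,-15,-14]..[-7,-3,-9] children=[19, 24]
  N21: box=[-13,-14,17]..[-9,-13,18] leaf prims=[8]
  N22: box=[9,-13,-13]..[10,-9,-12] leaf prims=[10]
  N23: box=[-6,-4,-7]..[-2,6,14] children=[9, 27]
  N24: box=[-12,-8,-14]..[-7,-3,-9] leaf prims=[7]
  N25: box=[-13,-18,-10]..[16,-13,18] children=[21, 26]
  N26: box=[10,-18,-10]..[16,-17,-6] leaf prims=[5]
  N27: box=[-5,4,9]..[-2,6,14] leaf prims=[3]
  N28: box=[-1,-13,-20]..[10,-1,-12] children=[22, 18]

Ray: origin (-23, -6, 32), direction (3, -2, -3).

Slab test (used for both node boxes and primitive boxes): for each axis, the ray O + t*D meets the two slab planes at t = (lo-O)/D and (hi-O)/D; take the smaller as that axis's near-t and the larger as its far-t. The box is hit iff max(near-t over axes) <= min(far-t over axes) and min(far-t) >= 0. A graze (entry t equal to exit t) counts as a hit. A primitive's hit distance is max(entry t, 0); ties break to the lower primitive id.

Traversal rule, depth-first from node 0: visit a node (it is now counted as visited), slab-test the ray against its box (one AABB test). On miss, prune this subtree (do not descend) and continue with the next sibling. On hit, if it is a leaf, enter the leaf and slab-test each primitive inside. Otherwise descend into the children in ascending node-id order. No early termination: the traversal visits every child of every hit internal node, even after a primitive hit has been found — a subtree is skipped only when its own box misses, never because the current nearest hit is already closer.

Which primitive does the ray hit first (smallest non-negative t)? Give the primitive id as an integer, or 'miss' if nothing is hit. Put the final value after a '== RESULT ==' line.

Trace the traversal:
N0 x:[2,44/3] y:[-14,7] z:[13/3,52/3] -> hit [13/3,7], descend [14, 17]
  N14 x:[2,44/3] y:[-14,-1] z:[13/3,16] -> miss, prune
  N17 x:[3,13] y:[-5/2,7] z:[14/3,52/3] -> hit [14/3,7], descend [5, 15]
    N5 x:[22/3,11] y:[-5/2,7] z:[44/3,52/3] -> miss, prune
    N15 x:[3,13] y:[-3/2,6] z:[14/3,46/3] -> hit [14/3,6], descend [20, 25]
      N20 x:[3,16/3] y:[-3/2,9/2] z:[41/3,46/3] -> miss, prune
      N25 x:[10/3,13] y:[7/2,6] z:[14/3,14] -> hit [14/3,6], descend [21, 26]
        N21 x:[10/3,14/3] y:[7/2,4] z:[14/3,5] -> miss, prune
        N26 x:[11,13] y:[11/2,6] z:[38/3,14] -> miss, prune

Visited [0, 14, 17, 5, 15, 20, 25, 21, 26]. Tests: 9 box, 0 leaf. Nearest: miss.

== RESULT ==
miss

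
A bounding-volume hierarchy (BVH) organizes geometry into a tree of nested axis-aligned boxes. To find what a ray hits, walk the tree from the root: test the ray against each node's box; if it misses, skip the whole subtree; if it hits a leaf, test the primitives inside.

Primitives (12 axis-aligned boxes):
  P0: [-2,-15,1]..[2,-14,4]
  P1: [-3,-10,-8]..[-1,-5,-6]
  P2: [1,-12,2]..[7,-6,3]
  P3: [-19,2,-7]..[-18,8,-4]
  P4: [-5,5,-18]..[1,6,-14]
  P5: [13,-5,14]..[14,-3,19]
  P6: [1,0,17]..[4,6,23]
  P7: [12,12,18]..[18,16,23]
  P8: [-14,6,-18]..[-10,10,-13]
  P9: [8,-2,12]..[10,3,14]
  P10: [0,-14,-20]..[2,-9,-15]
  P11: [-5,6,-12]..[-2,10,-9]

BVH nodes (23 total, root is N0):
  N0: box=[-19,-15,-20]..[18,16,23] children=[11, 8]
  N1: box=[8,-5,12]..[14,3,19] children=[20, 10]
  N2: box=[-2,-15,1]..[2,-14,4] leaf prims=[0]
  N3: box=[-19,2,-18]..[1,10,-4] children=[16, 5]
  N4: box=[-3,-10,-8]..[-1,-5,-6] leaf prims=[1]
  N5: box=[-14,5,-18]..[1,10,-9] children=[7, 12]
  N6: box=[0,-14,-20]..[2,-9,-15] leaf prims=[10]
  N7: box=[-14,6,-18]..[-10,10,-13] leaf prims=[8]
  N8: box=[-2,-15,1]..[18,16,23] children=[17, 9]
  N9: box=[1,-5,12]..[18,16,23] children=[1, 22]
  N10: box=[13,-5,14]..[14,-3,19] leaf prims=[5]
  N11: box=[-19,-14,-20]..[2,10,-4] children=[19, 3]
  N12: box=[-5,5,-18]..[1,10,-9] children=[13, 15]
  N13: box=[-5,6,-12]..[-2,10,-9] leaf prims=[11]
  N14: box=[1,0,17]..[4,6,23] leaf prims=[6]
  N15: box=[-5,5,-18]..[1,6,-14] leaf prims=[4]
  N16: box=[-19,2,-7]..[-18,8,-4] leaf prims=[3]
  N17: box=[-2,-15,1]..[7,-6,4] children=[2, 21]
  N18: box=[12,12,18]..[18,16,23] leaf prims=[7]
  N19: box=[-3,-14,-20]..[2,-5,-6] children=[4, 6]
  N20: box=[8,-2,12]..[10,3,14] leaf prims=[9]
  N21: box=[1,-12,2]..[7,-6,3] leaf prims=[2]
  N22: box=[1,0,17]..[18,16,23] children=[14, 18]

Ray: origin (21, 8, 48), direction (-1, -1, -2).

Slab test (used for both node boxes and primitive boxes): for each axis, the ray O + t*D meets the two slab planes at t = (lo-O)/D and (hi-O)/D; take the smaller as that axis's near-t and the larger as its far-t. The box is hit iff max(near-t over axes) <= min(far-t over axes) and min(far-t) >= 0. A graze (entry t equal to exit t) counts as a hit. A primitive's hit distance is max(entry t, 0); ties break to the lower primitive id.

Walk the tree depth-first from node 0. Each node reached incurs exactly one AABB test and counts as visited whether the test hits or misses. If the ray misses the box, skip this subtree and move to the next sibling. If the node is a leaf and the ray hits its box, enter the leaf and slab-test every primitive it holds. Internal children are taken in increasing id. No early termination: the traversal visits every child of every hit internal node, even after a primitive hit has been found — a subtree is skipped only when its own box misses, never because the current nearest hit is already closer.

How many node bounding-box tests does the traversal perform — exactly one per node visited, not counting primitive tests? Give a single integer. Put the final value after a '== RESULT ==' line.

Trace the traversal:
N0 x:[3,40] y:[-8,23] z:[25/2,34] -> hit [25/2,23], descend [8, 11]
  N8 x:[3,23] y:[-8,23] z:[25/2,47/2] -> hit [25/2,23], descend [9, 17]
    N9 x:[3,20] y:[-8,13] z:[25/2,18] -> hit [25/2,13], descend [1, 22]
      N1 x:[7,13] y:[5,13] z:[29/2,18] -> miss, prune
      N22 x:[3,20] y:[-8,8] z:[25/2,31/2] -> miss, prune
    N17 x:[14,23] y:[14,23] z:[22,47/2] -> hit [22,23], descend [2, 21]
      N2 x:[19,23] y:[22,23] z:[22,47/2] -> hit [22,23] leaf, test {P0@t=22}
      N21 x:[14,20] y:[14,20] z:[45/2,23] -> miss, prune
  N11 x:[19,40] y:[-2,22] z:[26,34] -> miss, prune

9 AABB tests over nodes [0, 8, 9, 1, 22, 17, 2, 21, 11]; 1 leaf entered; closest P0.

== RESULT ==
9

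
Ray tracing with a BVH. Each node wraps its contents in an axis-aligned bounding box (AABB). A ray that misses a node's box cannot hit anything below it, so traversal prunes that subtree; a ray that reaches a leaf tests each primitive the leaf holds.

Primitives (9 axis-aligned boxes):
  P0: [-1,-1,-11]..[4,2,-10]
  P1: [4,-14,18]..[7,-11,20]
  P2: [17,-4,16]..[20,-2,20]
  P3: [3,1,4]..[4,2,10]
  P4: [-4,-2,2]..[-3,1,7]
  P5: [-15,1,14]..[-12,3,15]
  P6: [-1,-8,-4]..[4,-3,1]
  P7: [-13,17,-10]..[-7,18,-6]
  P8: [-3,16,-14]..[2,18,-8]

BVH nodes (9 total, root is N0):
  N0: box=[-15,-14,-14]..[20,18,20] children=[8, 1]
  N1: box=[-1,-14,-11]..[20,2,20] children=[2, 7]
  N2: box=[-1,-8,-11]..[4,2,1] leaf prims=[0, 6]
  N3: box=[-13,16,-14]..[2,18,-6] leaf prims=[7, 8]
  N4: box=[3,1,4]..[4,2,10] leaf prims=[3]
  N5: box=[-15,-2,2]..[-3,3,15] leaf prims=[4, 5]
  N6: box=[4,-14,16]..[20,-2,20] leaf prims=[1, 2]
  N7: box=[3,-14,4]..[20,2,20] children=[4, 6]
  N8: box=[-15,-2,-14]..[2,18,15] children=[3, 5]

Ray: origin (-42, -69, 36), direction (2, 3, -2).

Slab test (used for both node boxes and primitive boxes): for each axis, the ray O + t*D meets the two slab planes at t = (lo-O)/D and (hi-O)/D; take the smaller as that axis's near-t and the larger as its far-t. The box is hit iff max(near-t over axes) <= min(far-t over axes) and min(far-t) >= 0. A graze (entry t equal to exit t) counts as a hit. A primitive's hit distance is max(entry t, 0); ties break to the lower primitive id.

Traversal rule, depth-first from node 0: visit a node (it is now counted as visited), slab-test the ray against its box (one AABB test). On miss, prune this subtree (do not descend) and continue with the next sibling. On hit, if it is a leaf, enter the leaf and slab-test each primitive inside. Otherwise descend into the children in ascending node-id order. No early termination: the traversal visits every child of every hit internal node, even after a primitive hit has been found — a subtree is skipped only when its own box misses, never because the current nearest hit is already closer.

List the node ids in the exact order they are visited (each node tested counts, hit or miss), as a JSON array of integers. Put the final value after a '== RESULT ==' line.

Walk:
N0 x:[27/2,31] y:[55/3,29] z:[8,25] -> hit [55/3,25], descend [1, 8]
  N1 x:[41/2,31] y:[55/3,71/3] z:[8,47/2] -> hit [41/2,47/2], descend [2, 7]
    N2 x:[41/2,23] y:[61/3,71/3] z:[35/2,47/2] -> hit [41/2,23] leaf, test {P0@t=23, P6(miss)}
    N7 x:[45/2,31] y:[55/3,71/3] z:[8,16] -> miss, prune
  N8 x:[27/2,22] y:[67/3,29] z:[21/2,25] -> miss, prune

Summary -> nodes [0, 1, 2, 7, 8]; box-tests=5; leaf-entries=1; first=P0

== RESULT ==
[0, 1, 2, 7, 8]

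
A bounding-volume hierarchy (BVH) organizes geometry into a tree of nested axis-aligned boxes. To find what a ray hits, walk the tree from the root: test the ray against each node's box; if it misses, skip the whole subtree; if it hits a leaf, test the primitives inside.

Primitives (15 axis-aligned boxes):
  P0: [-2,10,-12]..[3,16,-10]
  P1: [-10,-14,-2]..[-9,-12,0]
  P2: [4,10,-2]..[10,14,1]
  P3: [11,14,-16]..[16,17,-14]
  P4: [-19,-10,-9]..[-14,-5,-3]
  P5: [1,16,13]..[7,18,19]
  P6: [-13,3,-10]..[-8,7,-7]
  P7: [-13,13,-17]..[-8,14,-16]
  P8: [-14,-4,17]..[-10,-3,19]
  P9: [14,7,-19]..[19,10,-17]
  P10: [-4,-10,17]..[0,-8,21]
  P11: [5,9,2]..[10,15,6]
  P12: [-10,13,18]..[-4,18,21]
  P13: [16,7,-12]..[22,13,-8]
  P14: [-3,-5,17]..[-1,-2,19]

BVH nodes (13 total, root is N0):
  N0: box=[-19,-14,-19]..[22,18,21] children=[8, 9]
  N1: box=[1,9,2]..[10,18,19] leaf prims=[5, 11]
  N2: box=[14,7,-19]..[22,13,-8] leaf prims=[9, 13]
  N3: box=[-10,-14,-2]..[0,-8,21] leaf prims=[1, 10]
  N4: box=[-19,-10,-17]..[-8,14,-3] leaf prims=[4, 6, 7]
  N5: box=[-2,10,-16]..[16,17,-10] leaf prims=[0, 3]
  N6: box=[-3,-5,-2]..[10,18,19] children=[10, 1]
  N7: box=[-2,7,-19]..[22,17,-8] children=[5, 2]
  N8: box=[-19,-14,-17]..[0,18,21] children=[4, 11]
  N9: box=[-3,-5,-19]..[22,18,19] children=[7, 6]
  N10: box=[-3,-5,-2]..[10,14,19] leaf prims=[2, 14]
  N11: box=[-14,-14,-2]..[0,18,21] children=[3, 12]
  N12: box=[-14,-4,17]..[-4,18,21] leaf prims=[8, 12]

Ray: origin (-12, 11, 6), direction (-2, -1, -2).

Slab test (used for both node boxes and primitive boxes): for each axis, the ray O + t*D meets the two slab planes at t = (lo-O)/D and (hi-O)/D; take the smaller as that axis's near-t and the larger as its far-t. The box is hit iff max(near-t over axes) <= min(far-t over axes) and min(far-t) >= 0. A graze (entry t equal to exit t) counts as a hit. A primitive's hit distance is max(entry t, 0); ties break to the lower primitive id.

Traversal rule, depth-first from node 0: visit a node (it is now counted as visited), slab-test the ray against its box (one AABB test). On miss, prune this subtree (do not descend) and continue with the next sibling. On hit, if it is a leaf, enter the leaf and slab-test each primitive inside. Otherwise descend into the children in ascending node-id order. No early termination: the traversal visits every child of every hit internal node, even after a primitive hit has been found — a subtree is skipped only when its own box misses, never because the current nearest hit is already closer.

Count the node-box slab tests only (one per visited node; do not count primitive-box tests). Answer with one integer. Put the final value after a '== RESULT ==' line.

Trace the traversal:
N0 x:[-17,7/2] y:[-7,25] z:[-15/2,25/2] -> hit [-7,7/2], descend [8, 9]
  N8 x:[-6,7/2] y:[-7,25] z:[-15/2,23/2] -> hit [-6,7/2], descend [4, 11]
    N4 x:[-2,7/2] y:[-3,21] z:[9/2,23/2] -> miss, prune
    N11 x:[-6,1] y:[-7,25] z:[-15/2,4] -> hit [-6,1], descend [3, 12]
      N3 x:[-6,-1] y:[19,25] z:[-15/2,4] -> miss, prune
      N12 x:[-4,1] y:[-7,15] z:[-15/2,-11/2] -> miss, prune
  N9 x:[-17,-9/2] y:[-7,16] z:[-13/2,25/2] -> miss, prune

7 AABB tests over nodes [0, 8, 4, 11, 3, 12, 9]; 0 leaves entered; closest miss.

== RESULT ==
7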